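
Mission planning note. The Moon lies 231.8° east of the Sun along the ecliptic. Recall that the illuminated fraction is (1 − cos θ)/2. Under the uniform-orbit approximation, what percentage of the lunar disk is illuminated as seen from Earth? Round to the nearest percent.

cos 231.8° = (-0.618), so f = (1 − (-0.618))/2 = 0.809, i.e. 81%.

81%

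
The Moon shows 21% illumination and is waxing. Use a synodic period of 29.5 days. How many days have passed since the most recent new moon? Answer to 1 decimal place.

4.5 days

cos θ = 1 − 2f = 0.580, giving a principal value of 54.5°.
The Moon is waxing (0°–180°), so θ = 54.5° directly.
That fraction of the synodic month is 54.5/360 × 29.5 d ≈ 4.47 d.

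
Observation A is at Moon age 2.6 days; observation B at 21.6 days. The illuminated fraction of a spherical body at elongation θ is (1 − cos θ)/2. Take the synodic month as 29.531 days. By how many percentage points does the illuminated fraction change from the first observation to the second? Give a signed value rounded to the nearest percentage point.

θ₁ = 360° × 2.6/29.531 = 31.7°, f₁ = (1 − cos θ₁)/2 = 0.075.
θ₂ = 360° × 21.6/29.531 = 263.3°, f₂ = (1 − cos θ₂)/2 = 0.558.
Change = f₂ − f₁ = +0.484 → +48 percentage points.

+48 percentage points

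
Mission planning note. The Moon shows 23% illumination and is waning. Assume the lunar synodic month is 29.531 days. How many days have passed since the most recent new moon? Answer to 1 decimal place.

24.8 days

From f = (1 − cos θ)/2: cos θ = 1 − 2×0.23 = 0.540; arccos → 57.3°.
Since the Moon is past full (waning), take the reflex angle: θ = 360° − 57.3° = 302.7°.
That fraction of the synodic month is 302.7/360 × 29.531 d ≈ 24.83 d.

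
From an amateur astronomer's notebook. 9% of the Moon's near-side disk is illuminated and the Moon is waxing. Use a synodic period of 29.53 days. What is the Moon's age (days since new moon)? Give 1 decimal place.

2.9 days

From f = (1 − cos θ)/2: cos θ = 1 − 2×0.09 = 0.820; arccos → 34.9°.
The Moon is waxing (0°–180°), so θ = 34.9° directly.
At 360°/29.53 d per day, 34.9° corresponds to 2.86 days.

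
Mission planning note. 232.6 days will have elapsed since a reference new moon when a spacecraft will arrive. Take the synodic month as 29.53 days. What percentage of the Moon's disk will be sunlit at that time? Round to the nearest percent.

232.6/29.53 = 7.877 lunations, so 7 complete cycles and 25.89 d into the next.
Elongation θ = 360° × 25.89/29.53 ≈ 315.6°.
Illuminated fraction = (1 − cos 315.6°)/2 = (1 − 0.715)/2 ≈ 0.143, so 14%.

14%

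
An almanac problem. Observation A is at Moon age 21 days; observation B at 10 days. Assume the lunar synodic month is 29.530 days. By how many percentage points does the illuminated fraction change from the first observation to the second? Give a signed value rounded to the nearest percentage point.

+14 percentage points

θ₁ = 360° × 21/29.530 = 256.0°, f₁ = (1 − cos θ₁)/2 = 0.621.
θ₂ = 360° × 10/29.530 = 121.9°, f₂ = (1 − cos θ₂)/2 = 0.764.
Change = f₂ − f₁ = +0.143 → +14 percentage points.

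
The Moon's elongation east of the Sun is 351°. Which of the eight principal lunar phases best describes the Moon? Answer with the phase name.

new moon

351° lies in the new moon sector of the 8-phase cycle.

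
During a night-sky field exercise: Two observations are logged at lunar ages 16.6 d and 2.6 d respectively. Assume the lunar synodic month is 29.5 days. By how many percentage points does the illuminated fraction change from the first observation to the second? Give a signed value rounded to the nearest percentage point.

-89 percentage points

First observation: θ = 360°·16.6/29.5 = 202.6°, so f = 0.962.
Second observation: θ = 31.7°, f = 0.075.
Δf = 0.075 − 0.962 = -0.887, i.e. -89 pp.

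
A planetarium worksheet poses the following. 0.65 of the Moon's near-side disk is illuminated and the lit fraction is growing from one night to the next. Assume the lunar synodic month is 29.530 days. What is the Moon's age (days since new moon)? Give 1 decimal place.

Invert f = (1 − cos θ)/2 to get cos θ = 1 − 2(0.65) = -0.300, hence θ₀ = arccos -0.300 = 107.5°.
Waxing ⇒ before full, so θ = 107.5°.
Age = 29.530 × 107.5°/360° ≈ 8.81 days.

8.8 days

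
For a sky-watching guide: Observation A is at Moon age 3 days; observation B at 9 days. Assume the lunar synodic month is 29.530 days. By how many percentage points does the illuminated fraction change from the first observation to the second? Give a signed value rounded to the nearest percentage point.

First observation: θ = 360°·3/29.530 = 36.6°, so f = 0.098.
Second observation: θ = 109.7°, f = 0.669.
Δf = 0.669 − 0.098 = +0.570, i.e. +57 pp.

+57 pp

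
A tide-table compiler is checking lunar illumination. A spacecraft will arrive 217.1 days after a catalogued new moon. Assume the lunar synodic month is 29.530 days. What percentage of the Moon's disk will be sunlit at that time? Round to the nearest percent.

217.1/29.530 = 7.352 lunations, so 7 complete cycles and 10.39 d into the next.
Phase angle: θ = 360°·(10.39 d)/(29.530 d) = 126.7°.
cos 126.7° = (-0.597), so f = (1 − (-0.597))/2 = 0.799, so 80%.

80%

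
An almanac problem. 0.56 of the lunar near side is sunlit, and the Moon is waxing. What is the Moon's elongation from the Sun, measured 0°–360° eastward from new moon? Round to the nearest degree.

From f = (1 − cos θ)/2: cos θ = 1 − 2×0.56 = -0.120; arccos → 96.9°.
Waxing ⇒ before full, so θ = 96.9°.

97°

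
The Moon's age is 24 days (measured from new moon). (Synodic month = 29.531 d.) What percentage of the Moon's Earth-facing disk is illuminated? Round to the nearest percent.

31%

Elongation θ = 360° × 24/29.531 ≈ 292.6°.
Illuminated fraction = (1 − cos 292.6°)/2 = (1 − 0.384)/2 ≈ 0.308, so 31%.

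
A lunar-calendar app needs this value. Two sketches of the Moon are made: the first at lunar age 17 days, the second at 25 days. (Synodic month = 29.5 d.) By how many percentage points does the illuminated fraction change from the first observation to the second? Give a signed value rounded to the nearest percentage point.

θ₁ = 360° × 17/29.5 = 207.5°, f₁ = (1 − cos θ₁)/2 = 0.944.
θ₂ = 360° × 25/29.5 = 305.1°, f₂ = (1 − cos θ₂)/2 = 0.213.
Change = f₂ − f₁ = -0.731 → -73 percentage points.

-73 percentage points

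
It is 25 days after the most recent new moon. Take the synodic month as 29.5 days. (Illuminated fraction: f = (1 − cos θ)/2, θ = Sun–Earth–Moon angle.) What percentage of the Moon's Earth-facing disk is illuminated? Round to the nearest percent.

Phase angle: θ = 360°·(25 d)/(29.5 d) = 305.1°.
Illuminated fraction = (1 − cos 305.1°)/2 = (1 − 0.575)/2 ≈ 0.213, so 21%.

21%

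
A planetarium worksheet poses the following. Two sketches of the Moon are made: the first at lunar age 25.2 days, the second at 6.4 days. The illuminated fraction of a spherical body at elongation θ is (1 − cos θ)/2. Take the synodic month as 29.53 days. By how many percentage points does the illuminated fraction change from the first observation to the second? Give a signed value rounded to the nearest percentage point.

+20 pp

First observation: θ = 360°·25.2/29.53 = 307.2°, so f = 0.198.
Second observation: θ = 78.0°, f = 0.396.
Δf = 0.396 − 0.198 = +0.199, i.e. +20 pp.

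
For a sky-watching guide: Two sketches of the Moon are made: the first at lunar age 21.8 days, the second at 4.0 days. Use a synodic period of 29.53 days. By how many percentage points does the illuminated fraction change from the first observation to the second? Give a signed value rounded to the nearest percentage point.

First observation: θ = 360°·21.8/29.53 = 265.8°, so f = 0.537.
Second observation: θ = 48.8°, f = 0.170.
Δf = 0.170 − 0.537 = -0.367, i.e. -37 pp.

-37 pp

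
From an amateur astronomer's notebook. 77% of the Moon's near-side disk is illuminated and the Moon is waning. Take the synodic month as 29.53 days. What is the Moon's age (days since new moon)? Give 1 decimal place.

Invert f = (1 − cos θ)/2 to get cos θ = 1 − 2(0.77) = -0.540, hence θ₀ = arccos -0.540 = 122.7°.
A waning Moon lies in 180°–360°, so θ = 360° − 122.7° = 237.3°.
That fraction of the synodic month is 237.3/360 × 29.53 d ≈ 19.47 d.

19.5 days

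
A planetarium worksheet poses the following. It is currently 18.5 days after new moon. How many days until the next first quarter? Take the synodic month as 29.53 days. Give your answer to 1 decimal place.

First quarter occurs at elongation 90°, i.e. at age 29.53 × 90/360 = 7.383 d.
This lunation's first quarter (7.383 d) has passed, so add one period: 36.913 − 18.5 = 18.413 days.

18.4 days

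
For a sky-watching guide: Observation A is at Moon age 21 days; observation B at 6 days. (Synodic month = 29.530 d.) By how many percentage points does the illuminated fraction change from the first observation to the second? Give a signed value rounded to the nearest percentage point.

-27 percentage points

θ₁ = 360° × 21/29.530 = 256.0°, f₁ = (1 − cos θ₁)/2 = 0.621.
θ₂ = 360° × 6/29.530 = 73.1°, f₂ = (1 − cos θ₂)/2 = 0.355.
Change = f₂ − f₁ = -0.266 → -27 percentage points.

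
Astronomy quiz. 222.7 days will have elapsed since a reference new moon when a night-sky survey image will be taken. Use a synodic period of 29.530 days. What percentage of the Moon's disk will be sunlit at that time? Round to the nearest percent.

222.7 d spans 7 complete synodic months (7 × 29.530 = 206.71 d) plus 15.99 d.
The Moon has covered 15.99/29.530 of its cycle, so θ ≈ 360° × 15.99/29.530 = 194.9°.
With cos θ = (-0.966), the lit fraction is (1 − (-0.966))/2 ≈ 0.983, so 98%.

98%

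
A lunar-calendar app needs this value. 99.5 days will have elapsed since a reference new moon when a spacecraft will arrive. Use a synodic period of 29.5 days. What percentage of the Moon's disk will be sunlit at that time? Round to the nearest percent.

85%

99.5/29.5 = 3.373 lunations, so 3 complete cycles and 11.00 d into the next.
Elongation θ = 360° × 11.00/29.5 ≈ 134.2°.
Illuminated fraction = (1 − cos 134.2°)/2 = (1 − (-0.698))/2 ≈ 0.849, so 85%.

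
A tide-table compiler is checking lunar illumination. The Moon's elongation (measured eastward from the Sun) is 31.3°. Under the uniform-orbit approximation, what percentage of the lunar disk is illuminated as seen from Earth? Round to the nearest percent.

cos 31.3° = 0.854, so f = (1 − 0.854)/2 = 0.073, i.e. 7%.

7%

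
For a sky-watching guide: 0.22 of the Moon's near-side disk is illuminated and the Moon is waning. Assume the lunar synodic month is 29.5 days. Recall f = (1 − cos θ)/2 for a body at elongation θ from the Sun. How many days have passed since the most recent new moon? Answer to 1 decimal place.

cos θ = 1 − 2f = 0.560, giving a principal value of 55.9°.
Waning ⇒ past full, so θ = 360° − 55.9° = 304.1°.
Age = 29.5 × 304.1°/360° ≈ 24.92 days.

24.9 days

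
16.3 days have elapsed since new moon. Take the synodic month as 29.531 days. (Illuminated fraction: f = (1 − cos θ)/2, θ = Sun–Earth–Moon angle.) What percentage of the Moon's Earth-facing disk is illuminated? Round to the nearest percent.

Phase angle: θ = 360°·(16.3 d)/(29.531 d) = 198.7°.
cos 198.7° = (-0.947), so f = (1 − (-0.947))/2 = 0.974, so 97%.

97%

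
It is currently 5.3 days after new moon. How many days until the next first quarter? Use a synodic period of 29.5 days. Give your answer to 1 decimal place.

First quarter is 0.25 of the way through the cycle: age 0.25 × 29.5 = 7.375 d.
That is 7.375 − 5.3 = 2.075 days ahead.

2.1 days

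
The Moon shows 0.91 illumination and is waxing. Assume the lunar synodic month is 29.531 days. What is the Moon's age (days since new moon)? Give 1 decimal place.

11.9 days

cos θ = 1 − 2f = -0.820, giving a principal value of 145.1°.
Waxing ⇒ before full, so θ = 145.1°.
That fraction of the synodic month is 145.1/360 × 29.531 d ≈ 11.90 d.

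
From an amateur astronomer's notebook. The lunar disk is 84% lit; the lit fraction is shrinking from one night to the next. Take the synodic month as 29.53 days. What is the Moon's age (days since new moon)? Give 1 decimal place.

Invert f = (1 − cos θ)/2 to get cos θ = 1 − 2(0.84) = -0.680, hence θ₀ = arccos -0.680 = 132.8°.
Waning ⇒ past full, so θ = 360° − 132.8° = 227.2°.
Age = 29.53 × 227.2°/360° ≈ 18.63 days.

18.6 days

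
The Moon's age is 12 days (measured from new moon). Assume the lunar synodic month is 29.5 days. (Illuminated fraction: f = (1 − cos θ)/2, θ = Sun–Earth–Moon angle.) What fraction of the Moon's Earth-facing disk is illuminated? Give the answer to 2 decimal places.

Phase angle: θ = 360°·(12 d)/(29.5 d) = 146.4°.
cos 146.4° = (-0.833), so f = (1 − (-0.833))/2 = 0.917.

0.92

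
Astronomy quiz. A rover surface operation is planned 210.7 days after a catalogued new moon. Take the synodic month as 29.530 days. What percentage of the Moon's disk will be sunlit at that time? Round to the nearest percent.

210.7/29.530 = 7.135 lunations, so 7 complete cycles and 3.99 d into the next.
The Moon has covered 3.99/29.530 of its cycle, so θ ≈ 360° × 3.99/29.530 = 48.6°.
Illuminated fraction = (1 − cos 48.6°)/2 = (1 − 0.661)/2 ≈ 0.170, so 17%.

17%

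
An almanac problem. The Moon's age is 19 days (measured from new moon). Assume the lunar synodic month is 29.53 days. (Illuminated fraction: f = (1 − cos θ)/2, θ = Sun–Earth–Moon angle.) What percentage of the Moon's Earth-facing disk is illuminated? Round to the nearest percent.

81%

The Moon has covered 19/29.53 of its cycle, so θ ≈ 360° × 19/29.53 = 231.6°.
With cos θ = (-0.621), the lit fraction is (1 − (-0.621))/2 ≈ 0.810, so 81%.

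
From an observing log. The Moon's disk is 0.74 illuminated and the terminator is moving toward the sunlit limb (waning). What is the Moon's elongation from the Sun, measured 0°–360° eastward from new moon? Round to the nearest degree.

Invert f = (1 − cos θ)/2 to get cos θ = 1 − 2(0.74) = -0.480, hence θ₀ = arccos -0.480 = 118.7°.
A waning Moon lies in 180°–360°, so θ = 360° − 118.7° = 241.3°.

241°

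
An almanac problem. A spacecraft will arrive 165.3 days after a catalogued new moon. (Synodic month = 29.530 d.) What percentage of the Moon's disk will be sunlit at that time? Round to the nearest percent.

165.3 d spans 5 complete synodic months (5 × 29.530 = 147.65 d) plus 17.65 d.
Elongation θ = 360° × 17.65/29.530 ≈ 215.2°.
With cos θ = (-0.817), the lit fraction is (1 − (-0.817))/2 ≈ 0.909, so 91%.

91%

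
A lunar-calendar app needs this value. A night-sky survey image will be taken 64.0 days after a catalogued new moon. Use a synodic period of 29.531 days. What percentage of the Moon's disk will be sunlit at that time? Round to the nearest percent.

25%

64.0/29.531 = 2.167 lunations, so 2 complete cycles and 4.94 d into the next.
The Moon has covered 4.94/29.531 of its cycle, so θ ≈ 360° × 4.94/29.531 = 60.2°.
cos 60.2° = 0.497, so f = (1 − 0.497)/2 = 0.251, so 25%.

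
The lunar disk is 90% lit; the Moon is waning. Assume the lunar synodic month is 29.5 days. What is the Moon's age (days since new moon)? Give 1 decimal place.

Invert f = (1 − cos θ)/2 to get cos θ = 1 − 2(0.90) = -0.800, hence θ₀ = arccos -0.800 = 143.1°.
Waning ⇒ past full, so θ = 360° − 143.1° = 216.9°.
At 360°/29.5 d per day, 216.9° corresponds to 17.77 days.

17.8 days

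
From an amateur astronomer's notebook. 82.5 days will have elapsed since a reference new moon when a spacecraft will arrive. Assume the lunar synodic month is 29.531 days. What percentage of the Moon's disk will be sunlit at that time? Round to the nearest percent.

82.5 d spans 2 complete synodic months (2 × 29.531 = 59.06 d) plus 23.44 d.
Phase angle: θ = 360°·(23.44 d)/(29.531 d) = 285.7°.
With cos θ = 0.271, the lit fraction is (1 − 0.271)/2 ≈ 0.365, so 36%.

36%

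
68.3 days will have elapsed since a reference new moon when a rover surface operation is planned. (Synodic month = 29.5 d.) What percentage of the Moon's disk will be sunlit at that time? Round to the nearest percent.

68.3 d spans 2 complete synodic months (2 × 29.5 = 59.00 d) plus 9.30 d.
Elongation θ = 360° × 9.30/29.5 ≈ 113.5°.
With cos θ = (-0.399), the lit fraction is (1 − (-0.399))/2 ≈ 0.699, so 70%.

70%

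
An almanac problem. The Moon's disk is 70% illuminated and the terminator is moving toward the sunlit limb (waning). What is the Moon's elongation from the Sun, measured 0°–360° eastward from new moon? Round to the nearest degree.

cos θ = 1 − 2f = -0.400, giving a principal value of 113.6°.
Since the Moon is past full (waning), take the reflex angle: θ = 360° − 113.6° = 246.4°.

246°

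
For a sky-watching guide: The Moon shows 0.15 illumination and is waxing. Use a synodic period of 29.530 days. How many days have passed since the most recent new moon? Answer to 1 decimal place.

3.7 days

Invert f = (1 − cos θ)/2 to get cos θ = 1 − 2(0.15) = 0.700, hence θ₀ = arccos 0.700 = 45.6°.
The Moon is waxing (0°–180°), so θ = 45.6° directly.
Age = 29.530 × 45.6°/360° ≈ 3.74 days.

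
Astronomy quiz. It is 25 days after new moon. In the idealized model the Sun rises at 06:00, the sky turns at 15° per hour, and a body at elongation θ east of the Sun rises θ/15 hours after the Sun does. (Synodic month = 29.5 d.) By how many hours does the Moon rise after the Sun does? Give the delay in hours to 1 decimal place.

Phase angle: θ = 360°·(25 d)/(29.5 d) = 305.1°.
At 15° of sky rotation per hour, 305.1° corresponds to a 20.34 h lag.
So the Moon rises 20.34 h after the Sun.

20.3 h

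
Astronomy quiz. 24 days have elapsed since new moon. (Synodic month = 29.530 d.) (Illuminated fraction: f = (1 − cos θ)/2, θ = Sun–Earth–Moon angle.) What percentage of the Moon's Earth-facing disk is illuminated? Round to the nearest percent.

Phase angle: θ = 360°·(24 d)/(29.530 d) = 292.6°.
With cos θ = 0.384, the lit fraction is (1 − 0.384)/2 ≈ 0.308, so 31%.

31%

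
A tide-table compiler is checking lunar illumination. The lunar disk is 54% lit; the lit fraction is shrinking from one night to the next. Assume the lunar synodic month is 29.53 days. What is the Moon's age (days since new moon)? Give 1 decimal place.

21.8 days

Invert f = (1 − cos θ)/2 to get cos θ = 1 − 2(0.54) = -0.080, hence θ₀ = arccos -0.080 = 94.6°.
A waning Moon lies in 180°–360°, so θ = 360° − 94.6° = 265.4°.
That fraction of the synodic month is 265.4/360 × 29.53 d ≈ 21.77 d.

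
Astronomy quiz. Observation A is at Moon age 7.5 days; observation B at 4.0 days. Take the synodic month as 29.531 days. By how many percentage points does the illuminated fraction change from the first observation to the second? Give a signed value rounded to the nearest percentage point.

-34 pp

First observation: θ = 360°·7.5/29.531 = 91.4°, so f = 0.512.
Second observation: θ = 48.8°, f = 0.170.
Δf = 0.170 − 0.512 = -0.342, i.e. -34 pp.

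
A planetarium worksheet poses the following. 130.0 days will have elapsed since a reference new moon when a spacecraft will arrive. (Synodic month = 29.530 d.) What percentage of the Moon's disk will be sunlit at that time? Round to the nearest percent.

Reduce mod P: 130.0 − 4×29.530 = 11.88 d into the current lunation.
Elongation θ = 360° × 11.88/29.530 ≈ 144.8°.
Illuminated fraction = (1 − cos 144.8°)/2 = (1 − (-0.817))/2 ≈ 0.909, so 91%.

91%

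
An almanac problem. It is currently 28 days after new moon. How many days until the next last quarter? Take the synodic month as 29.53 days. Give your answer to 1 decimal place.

Last quarter is 0.75 of the way through the cycle: age 0.75 × 29.53 = 22.148 d.
Already past this cycle's last quarter; the next is at 22.148 + 29.53 = 51.678 d, so 51.678 − 28 = 23.678 days.

23.7 days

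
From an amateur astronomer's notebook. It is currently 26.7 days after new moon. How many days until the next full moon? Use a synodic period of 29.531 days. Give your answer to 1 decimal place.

Full moon occurs at elongation 180°, i.e. at age 29.531 × 180/360 = 14.765 d.
Already past this cycle's full moon; the next is at 14.765 + 29.531 = 44.296 d, so 44.296 − 26.7 = 17.596 days.

17.6 days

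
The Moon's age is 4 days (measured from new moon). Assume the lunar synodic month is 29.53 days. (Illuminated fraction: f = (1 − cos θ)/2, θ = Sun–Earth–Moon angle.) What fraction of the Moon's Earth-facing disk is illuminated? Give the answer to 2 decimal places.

0.17

Phase angle: θ = 360°·(4 d)/(29.53 d) = 48.8°.
cos 48.8° = 0.659, so f = (1 − 0.659)/2 = 0.170.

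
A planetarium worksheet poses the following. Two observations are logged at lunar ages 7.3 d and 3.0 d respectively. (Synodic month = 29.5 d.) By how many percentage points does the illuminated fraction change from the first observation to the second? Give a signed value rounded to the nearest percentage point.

θ₁ = 360° × 7.3/29.5 = 89.1°, f₁ = (1 − cos θ₁)/2 = 0.492.
θ₂ = 360° × 3.0/29.5 = 36.6°, f₂ = (1 − cos θ₂)/2 = 0.099.
Change = f₂ − f₁ = -0.393 → -39 percentage points.

-39 percentage points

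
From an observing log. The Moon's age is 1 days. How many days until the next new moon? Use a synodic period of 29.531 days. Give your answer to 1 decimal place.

28.5 days

The next new moon completes the synodic month: 29.531 − 1 = 28.531 days.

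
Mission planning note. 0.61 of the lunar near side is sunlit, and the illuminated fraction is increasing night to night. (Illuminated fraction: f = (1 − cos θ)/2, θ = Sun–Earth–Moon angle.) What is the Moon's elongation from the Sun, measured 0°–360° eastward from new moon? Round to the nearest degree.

103°

From f = (1 − cos θ)/2: cos θ = 1 − 2×0.61 = -0.220; arccos → 102.7°.
The Moon is waxing (0°–180°), so θ = 102.7° directly.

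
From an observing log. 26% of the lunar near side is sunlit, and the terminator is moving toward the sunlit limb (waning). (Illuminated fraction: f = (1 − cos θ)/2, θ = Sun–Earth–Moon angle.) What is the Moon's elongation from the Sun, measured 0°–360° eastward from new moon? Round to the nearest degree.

From f = (1 − cos θ)/2: cos θ = 1 − 2×0.26 = 0.480; arccos → 61.3°.
A waning Moon lies in 180°–360°, so θ = 360° − 61.3° = 298.7°.

299°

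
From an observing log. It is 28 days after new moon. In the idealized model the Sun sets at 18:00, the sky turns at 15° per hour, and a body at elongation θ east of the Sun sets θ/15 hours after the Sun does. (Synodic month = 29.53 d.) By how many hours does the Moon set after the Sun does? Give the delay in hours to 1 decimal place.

22.8 h

Elongation θ = 360° × 28/29.53 ≈ 341.3°.
Delay after the Sun = 341.3° / (15°/h) ≈ 22.76 h.
So the Moon sets 22.76 h after the Sun.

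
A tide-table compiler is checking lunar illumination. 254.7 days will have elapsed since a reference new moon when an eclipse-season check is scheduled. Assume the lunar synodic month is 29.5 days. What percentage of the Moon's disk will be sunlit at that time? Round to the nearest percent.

83%

254.7 d spans 8 complete synodic months (8 × 29.5 = 236.00 d) plus 18.70 d.
Phase angle: θ = 360°·(18.70 d)/(29.5 d) = 228.2°.
Illuminated fraction = (1 − cos 228.2°)/2 = (1 − (-0.666))/2 ≈ 0.833, so 83%.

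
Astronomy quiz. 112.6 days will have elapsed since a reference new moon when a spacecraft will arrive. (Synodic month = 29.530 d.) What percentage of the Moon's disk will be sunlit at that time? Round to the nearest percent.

Reduce mod P: 112.6 − 3×29.530 = 24.01 d into the current lunation.
Phase angle: θ = 360°·(24.01 d)/(29.530 d) = 292.7°.
cos 292.7° = 0.386, so f = (1 − 0.386)/2 = 0.307, so 31%.

31%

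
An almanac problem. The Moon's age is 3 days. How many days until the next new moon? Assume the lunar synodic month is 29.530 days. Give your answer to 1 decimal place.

The next new moon completes the synodic month: 29.530 − 3 = 26.530 days.

26.5 days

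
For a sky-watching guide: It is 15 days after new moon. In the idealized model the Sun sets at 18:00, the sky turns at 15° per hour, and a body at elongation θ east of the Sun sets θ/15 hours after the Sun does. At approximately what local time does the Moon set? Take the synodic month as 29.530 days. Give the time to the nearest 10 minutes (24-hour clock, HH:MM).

06:10

Phase angle: θ = 360°·(15 d)/(29.530 d) = 182.9°.
At 15° of sky rotation per hour, 182.9° corresponds to a 12.19 h lag.
18:00 + 12.191 h ≈ 06:11 → 06:10 to the nearest ten minutes.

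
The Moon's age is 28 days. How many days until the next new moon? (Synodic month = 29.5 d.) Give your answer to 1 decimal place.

1.5 days

The next new moon completes the synodic month: 29.5 − 28 = 1.500 days.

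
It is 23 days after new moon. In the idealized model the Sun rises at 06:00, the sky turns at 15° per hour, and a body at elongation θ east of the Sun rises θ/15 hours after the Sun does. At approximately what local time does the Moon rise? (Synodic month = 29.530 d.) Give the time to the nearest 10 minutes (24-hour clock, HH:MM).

The Moon has covered 23/29.530 of its cycle, so θ ≈ 360° × 23/29.530 = 280.4°.
The Moon trails the Sun by θ/15 = 280.4/15 ≈ 18.69 hours.
06:00 + 18.693 h ≈ 00:42 → 00:40 to the nearest ten minutes.

00:40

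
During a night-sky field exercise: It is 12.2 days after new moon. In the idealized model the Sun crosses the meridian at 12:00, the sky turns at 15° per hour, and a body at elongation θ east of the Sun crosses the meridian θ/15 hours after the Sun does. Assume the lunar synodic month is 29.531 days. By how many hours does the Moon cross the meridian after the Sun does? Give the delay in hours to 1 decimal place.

Phase angle: θ = 360°·(12.2 d)/(29.531 d) = 148.7°.
Delay after the Sun = 148.7° / (15°/h) ≈ 9.92 h.
So the Moon crosses the meridian 9.92 h after the Sun.

9.9 h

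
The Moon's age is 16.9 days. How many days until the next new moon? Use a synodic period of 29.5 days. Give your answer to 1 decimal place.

The next new moon completes the synodic month: 29.5 − 16.9 = 12.600 days.

12.6 days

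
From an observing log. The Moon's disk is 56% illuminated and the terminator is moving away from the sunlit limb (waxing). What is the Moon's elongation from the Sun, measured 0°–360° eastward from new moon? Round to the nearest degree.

From f = (1 − cos θ)/2: cos θ = 1 − 2×0.56 = -0.120; arccos → 96.9°.
Waxing ⇒ before full, so θ = 96.9°.

97°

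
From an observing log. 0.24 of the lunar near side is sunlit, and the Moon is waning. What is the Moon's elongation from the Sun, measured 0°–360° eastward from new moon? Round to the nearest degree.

301°

From f = (1 − cos θ)/2: cos θ = 1 − 2×0.24 = 0.520; arccos → 58.7°.
Since the Moon is past full (waning), take the reflex angle: θ = 360° − 58.7° = 301.3°.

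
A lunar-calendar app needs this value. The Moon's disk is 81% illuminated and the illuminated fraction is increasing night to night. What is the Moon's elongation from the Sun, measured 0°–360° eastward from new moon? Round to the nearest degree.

128°

Invert f = (1 − cos θ)/2 to get cos θ = 1 − 2(0.81) = -0.620, hence θ₀ = arccos -0.620 = 128.3°.
Waxing ⇒ before full, so θ = 128.3°.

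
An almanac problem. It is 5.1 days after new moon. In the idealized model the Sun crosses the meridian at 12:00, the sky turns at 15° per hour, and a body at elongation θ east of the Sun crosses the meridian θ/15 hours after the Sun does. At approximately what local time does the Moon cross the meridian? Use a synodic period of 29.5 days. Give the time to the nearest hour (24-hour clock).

Phase angle: θ = 360°·(5.1 d)/(29.5 d) = 62.2°.
Delay after the Sun = 62.2° / (15°/h) ≈ 4.15 h.
12:00 + 4.15 h ≈ 16:09 → 16:00 to the nearest hour.

16:00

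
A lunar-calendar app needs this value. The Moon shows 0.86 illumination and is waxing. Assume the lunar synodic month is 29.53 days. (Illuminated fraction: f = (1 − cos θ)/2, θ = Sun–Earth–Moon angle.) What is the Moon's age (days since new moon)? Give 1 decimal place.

cos θ = 1 − 2f = -0.720, giving a principal value of 136.1°.
Before full moon the principal value applies: θ = 136.1°.
At 360°/29.53 d per day, 136.1° corresponds to 11.16 days.

11.2 days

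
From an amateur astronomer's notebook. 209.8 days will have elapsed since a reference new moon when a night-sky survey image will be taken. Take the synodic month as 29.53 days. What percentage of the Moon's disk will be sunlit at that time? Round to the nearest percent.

10%

Reduce mod P: 209.8 − 7×29.53 = 3.09 d into the current lunation.
The Moon has covered 3.09/29.53 of its cycle, so θ ≈ 360° × 3.09/29.53 = 37.7°.
cos 37.7° = 0.792, so f = (1 − 0.792)/2 = 0.104, so 10%.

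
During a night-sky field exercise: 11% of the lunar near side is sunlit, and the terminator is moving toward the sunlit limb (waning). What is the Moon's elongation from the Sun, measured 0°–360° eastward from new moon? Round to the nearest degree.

321°

Invert f = (1 − cos θ)/2 to get cos θ = 1 − 2(0.11) = 0.780, hence θ₀ = arccos 0.780 = 38.7°.
A waning Moon lies in 180°–360°, so θ = 360° − 38.7° = 321.3°.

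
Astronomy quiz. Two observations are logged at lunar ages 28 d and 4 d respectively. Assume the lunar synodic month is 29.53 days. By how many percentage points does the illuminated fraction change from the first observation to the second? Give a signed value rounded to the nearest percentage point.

+14 pp

First observation: θ = 360°·28/29.53 = 341.3°, so f = 0.026.
Second observation: θ = 48.8°, f = 0.170.
Δf = 0.170 − 0.026 = +0.144, i.e. +14 pp.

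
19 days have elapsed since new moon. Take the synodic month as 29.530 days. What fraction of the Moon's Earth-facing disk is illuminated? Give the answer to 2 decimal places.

0.81

The Moon has covered 19/29.530 of its cycle, so θ ≈ 360° × 19/29.530 = 231.6°.
Illuminated fraction = (1 − cos 231.6°)/2 = (1 − (-0.621))/2 ≈ 0.810.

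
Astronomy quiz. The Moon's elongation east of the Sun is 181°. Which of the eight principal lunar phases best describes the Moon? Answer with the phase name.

full moon

181° lies in the full moon sector of the 8-phase cycle.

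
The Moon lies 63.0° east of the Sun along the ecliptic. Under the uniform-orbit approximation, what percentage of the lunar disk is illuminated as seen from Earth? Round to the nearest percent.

27%

cos 63.0° = 0.454, so f = (1 − 0.454)/2 = 0.273, i.e. 27%.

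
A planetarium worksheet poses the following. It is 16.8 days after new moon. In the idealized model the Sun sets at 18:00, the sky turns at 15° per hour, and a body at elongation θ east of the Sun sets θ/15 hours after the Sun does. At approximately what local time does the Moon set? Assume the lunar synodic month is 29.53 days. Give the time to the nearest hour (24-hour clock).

The Moon has covered 16.8/29.53 of its cycle, so θ ≈ 360° × 16.8/29.53 = 204.8°.
The Moon trails the Sun by θ/15 = 204.8/15 ≈ 13.65 hours.
18:00 + 13.65 h ≈ 07:39 → 08:00 to the nearest hour.

08:00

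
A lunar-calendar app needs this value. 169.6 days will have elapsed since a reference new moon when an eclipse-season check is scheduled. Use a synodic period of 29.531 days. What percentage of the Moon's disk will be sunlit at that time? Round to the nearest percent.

52%

169.6 d spans 5 complete synodic months (5 × 29.531 = 147.66 d) plus 21.94 d.
Phase angle: θ = 360°·(21.94 d)/(29.531 d) = 267.5°.
Illuminated fraction = (1 − cos 267.5°)/2 = (1 − (-0.043))/2 ≈ 0.522, so 52%.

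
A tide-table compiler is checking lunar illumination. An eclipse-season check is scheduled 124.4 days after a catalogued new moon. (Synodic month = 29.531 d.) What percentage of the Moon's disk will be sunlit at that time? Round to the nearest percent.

38%

124.4/29.531 = 4.213 lunations, so 4 complete cycles and 6.28 d into the next.
Phase angle: θ = 360°·(6.28 d)/(29.531 d) = 76.5°.
Illuminated fraction = (1 − cos 76.5°)/2 = (1 − 0.233)/2 ≈ 0.383, so 38%.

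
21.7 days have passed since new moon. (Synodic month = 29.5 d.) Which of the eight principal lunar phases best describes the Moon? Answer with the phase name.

last quarter

θ ≈ 360° × 21.7/29.5 = 265°, which falls in the last quarter sector.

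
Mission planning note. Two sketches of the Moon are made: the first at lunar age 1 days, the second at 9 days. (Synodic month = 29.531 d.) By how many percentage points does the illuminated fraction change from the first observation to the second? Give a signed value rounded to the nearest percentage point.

+66 pp

θ₁ = 360° × 1/29.531 = 12.2°, f₁ = (1 − cos θ₁)/2 = 0.011.
θ₂ = 360° × 9/29.531 = 109.7°, f₂ = (1 − cos θ₂)/2 = 0.669.
Change = f₂ − f₁ = +0.657 → +66 percentage points.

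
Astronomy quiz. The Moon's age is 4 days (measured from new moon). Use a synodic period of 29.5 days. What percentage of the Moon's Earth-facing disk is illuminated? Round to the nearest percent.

17%

The Moon has covered 4/29.5 of its cycle, so θ ≈ 360° × 4/29.5 = 48.8°.
With cos θ = 0.659, the lit fraction is (1 − 0.659)/2 ≈ 0.171, so 17%.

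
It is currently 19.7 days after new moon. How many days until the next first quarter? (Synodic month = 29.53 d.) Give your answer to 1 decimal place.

First quarter is 0.25 of the way through the cycle: age 0.25 × 29.53 = 7.383 d.
This lunation's first quarter (7.383 d) has passed, so add one period: 36.913 − 19.7 = 17.213 days.

17.2 days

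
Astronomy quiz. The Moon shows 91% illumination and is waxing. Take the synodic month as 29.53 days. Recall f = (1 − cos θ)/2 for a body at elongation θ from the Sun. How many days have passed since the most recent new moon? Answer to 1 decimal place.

11.9 days

cos θ = 1 − 2f = -0.820, giving a principal value of 145.1°.
Before full moon the principal value applies: θ = 145.1°.
At 360°/29.53 d per day, 145.1° corresponds to 11.90 days.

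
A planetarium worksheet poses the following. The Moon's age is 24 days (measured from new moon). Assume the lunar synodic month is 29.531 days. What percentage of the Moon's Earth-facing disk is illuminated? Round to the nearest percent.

31%

Elongation θ = 360° × 24/29.531 ≈ 292.6°.
cos 292.6° = 0.384, so f = (1 − 0.384)/2 = 0.308, so 31%.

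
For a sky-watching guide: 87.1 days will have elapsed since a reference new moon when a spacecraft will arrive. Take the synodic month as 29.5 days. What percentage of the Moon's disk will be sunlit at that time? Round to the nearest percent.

Reduce mod P: 87.1 − 2×29.5 = 28.10 d into the current lunation.
Elongation θ = 360° × 28.10/29.5 ≈ 342.9°.
With cos θ = 0.956, the lit fraction is (1 − 0.956)/2 ≈ 0.022, so 2%.

2%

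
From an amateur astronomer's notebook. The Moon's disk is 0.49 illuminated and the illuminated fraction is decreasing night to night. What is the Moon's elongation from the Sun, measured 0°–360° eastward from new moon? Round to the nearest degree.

Invert f = (1 − cos θ)/2 to get cos θ = 1 − 2(0.49) = 0.020, hence θ₀ = arccos 0.020 = 88.9°.
Waning ⇒ past full, so θ = 360° − 88.9° = 271.1°.

271°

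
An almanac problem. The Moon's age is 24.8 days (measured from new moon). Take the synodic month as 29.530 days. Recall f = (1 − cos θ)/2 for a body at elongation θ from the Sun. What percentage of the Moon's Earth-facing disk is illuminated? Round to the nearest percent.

23%

Elongation θ = 360° × 24.8/29.530 ≈ 302.3°.
With cos θ = 0.535, the lit fraction is (1 − 0.535)/2 ≈ 0.233, so 23%.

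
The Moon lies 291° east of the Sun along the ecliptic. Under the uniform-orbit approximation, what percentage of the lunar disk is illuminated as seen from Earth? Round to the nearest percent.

Half-versine of 291°: (1 − 0.358)/2 = 0.321, i.e. 32%.

32%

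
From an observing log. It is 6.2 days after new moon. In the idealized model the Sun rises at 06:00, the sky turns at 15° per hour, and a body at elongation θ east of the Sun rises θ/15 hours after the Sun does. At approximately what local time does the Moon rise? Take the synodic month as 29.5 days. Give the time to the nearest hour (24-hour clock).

11:00

The Moon has covered 6.2/29.5 of its cycle, so θ ≈ 360° × 6.2/29.5 = 75.7°.
The Moon trails the Sun by θ/15 = 75.7/15 ≈ 5.04 hours.
06:00 + 5.04 h ≈ 11:03 → 11:00 to the nearest hour.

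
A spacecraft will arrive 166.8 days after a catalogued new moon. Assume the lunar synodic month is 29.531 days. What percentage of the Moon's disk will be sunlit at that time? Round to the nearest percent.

Reduce mod P: 166.8 − 5×29.531 = 19.15 d into the current lunation.
Phase angle: θ = 360°·(19.15 d)/(29.531 d) = 233.4°.
cos 233.4° = (-0.596), so f = (1 − (-0.596))/2 = 0.798, so 80%.

80%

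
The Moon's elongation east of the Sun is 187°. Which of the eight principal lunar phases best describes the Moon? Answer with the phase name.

full moon

187° lies in the full moon sector of the 8-phase cycle.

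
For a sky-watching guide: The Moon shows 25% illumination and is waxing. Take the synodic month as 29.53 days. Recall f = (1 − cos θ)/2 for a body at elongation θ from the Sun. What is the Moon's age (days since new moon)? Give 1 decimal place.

4.9 days

Invert f = (1 − cos θ)/2 to get cos θ = 1 − 2(0.25) = 0.500, hence θ₀ = arccos 0.500 = 60.0°.
Waxing ⇒ before full, so θ = 60.0°.
Age = 29.53 × 60.0°/360° ≈ 4.92 days.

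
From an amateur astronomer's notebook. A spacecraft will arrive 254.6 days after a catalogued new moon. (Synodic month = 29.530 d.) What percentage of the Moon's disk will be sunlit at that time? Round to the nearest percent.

86%

254.6 d spans 8 complete synodic months (8 × 29.530 = 236.24 d) plus 18.36 d.
Phase angle: θ = 360°·(18.36 d)/(29.530 d) = 223.8°.
Illuminated fraction = (1 − cos 223.8°)/2 = (1 − (-0.721))/2 ≈ 0.861, so 86%.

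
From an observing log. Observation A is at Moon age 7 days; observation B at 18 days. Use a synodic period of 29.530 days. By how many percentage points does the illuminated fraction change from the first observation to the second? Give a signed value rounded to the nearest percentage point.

+43 percentage points

θ₁ = 360° × 7/29.530 = 85.3°, f₁ = (1 − cos θ₁)/2 = 0.459.
θ₂ = 360° × 18/29.530 = 219.4°, f₂ = (1 − cos θ₂)/2 = 0.886.
Change = f₂ − f₁ = +0.427 → +43 percentage points.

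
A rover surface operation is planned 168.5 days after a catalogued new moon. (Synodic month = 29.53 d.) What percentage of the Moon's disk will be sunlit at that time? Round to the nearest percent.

Reduce mod P: 168.5 − 5×29.53 = 20.85 d into the current lunation.
The Moon has covered 20.85/29.53 of its cycle, so θ ≈ 360° × 20.85/29.53 = 254.2°.
Illuminated fraction = (1 − cos 254.2°)/2 = (1 − (-0.273))/2 ≈ 0.636, so 64%.

64%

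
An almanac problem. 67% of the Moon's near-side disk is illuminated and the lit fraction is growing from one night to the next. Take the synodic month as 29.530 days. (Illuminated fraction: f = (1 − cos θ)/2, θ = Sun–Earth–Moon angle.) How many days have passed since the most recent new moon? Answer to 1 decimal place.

From f = (1 − cos θ)/2: cos θ = 1 − 2×0.67 = -0.340; arccos → 109.9°.
Before full moon the principal value applies: θ = 109.9°.
At 360°/29.530 d per day, 109.9° corresponds to 9.01 days.

9.0 days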